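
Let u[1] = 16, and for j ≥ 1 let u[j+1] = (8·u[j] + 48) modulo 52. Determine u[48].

48

u[1] = 16, u[2] = 20, u[3] = 0, u[4] = 48, u[5] = 16.
The sequence repeats with period 4.
(48 - 1) mod 4 = 3, so u[48] = u[4] = 48.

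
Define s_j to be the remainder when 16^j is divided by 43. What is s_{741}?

Listing terms: s_0 = 1, s_1 = 16, s_2 = 41, s_3 = 11, s_4 = 4, s_5 = 21, s_6 = 35, s_7 = 1.
Since s_7 = s_0 = 1, the sequence is periodic with period 7.
So s_{741} = s_{0 + ((741-0) mod 7)} = s_6 = 35.

35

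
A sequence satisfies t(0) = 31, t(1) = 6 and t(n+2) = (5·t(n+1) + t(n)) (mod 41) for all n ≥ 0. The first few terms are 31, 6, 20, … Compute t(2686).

38

Computing terms: t(0) = 31,  t(1) = 6,  t(2) = 20,  t(3) = 24,  t(4) = 17,  t(5) = 27,  t(6) = 29,  t(7) = 8,  t(8) = 28,  t(9) = 25,  t(10) = 30,  t(11) = 11,  t(12) = 3,  t(13) = 26,  t(14) = 10,  t(15) = 35,  t(16) = 21,  t(17) = 17,  t(18) = 24,  t(19) = 14,  t(20) = 12,  t(21) = 33,  t(22) = 13,  t(23) = 16,  t(24) = 11,  t(25) = 30,  t(26) = 38,  t(27) = 15,  t(28) = 31,  t(29) = 6.
The sequence repeats with period 28.
(2686 - 0) mod 28 = 26, so t(2686) = t(26) = 38.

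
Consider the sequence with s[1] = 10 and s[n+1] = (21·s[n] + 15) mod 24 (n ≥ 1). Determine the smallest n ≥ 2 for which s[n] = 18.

9

Listing terms: s[1] = 10, s[2] = 9, s[3] = 12, s[4] = 3, s[5] = 6, s[6] = 21, s[7] = 0, s[8] = 15, s[9] = 18, s[10] = 9.
Since s[10] = s[2] = 9, the sequence is eventually periodic: after a pre-period of length 1 it cycles with period 8.
The value 18 first appears (with n ≥ 2) at s[9].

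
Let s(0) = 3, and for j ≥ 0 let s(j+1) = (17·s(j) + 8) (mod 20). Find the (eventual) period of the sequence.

4

We have s(0) = 3, s(1) = 19, s(2) = 11, s(3) = 15, s(4) = 3.
The sequence repeats with period 4.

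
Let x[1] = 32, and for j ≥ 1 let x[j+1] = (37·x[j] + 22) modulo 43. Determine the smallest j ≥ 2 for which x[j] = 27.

6

We have x[1] = 32; x[2] = 2; x[3] = 10; x[4] = 5; x[5] = 35; x[6] = 27; x[7] = 32.
Since x[7] = x[1] = 32, the sequence is periodic with period 6.
The value 27 first appears (with j ≥ 2) at x[6].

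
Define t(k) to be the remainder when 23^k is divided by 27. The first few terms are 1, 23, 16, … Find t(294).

19

We have t(0) = 1, t(1) = 23, t(2) = 16, t(3) = 17, t(4) = 13, t(5) = 2, t(6) = 19, t(7) = 5, t(8) = 7, t(9) = 26, t(10) = 4, t(11) = 11, t(12) = 10, t(13) = 14, t(14) = 25, t(15) = 8, t(16) = 22, t(17) = 20, t(18) = 1.
Since t(18) = t(0) = 1, the sequence is periodic with period 18.
(294 - 0) mod 18 = 6, so t(294) = t(6) = 19.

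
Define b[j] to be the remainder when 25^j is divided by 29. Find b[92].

Listing terms: b[1] = 25; b[2] = 16; b[3] = 23; b[4] = 24; b[5] = 20; b[6] = 7; b[7] = 1; b[8] = 25.
Since b[8] = b[1] = 25, the sequence is periodic with period 7.
(92 - 1) mod 7 = 0, so b[92] = b[1] = 25.

25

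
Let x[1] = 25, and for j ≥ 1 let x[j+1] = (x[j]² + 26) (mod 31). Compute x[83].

Listing terms: x[1] = 25,  x[2] = 0,  x[3] = 26,  x[4] = 20,  x[5] = 23,  x[6] = 28,  x[7] = 4,  x[8] = 11,  x[9] = 23.
Since x[9] = x[5] = 23, the sequence is eventually periodic: after a pre-period of length 4 it cycles with period 4.
For j ≥ 5, x[j] depends only on (j - 5) mod 4. (83 - 5) mod 4 = 2, so x[83] = x[7] = 4.

4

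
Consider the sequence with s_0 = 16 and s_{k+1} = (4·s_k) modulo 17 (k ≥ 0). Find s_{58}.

1

Listing terms: s_0 = 16,  s_1 = 13,  s_2 = 1,  s_3 = 4,  s_4 = 16.
Since s_4 = s_0 = 16, the sequence is periodic with period 4.
(58 - 0) mod 4 = 2, so s_{58} = s_2 = 1.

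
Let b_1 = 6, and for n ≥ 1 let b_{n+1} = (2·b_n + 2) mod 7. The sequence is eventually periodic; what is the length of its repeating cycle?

3

Computing terms: b_1 = 6,  b_2 = 0,  b_3 = 2,  b_4 = 6.
Since b_4 = b_1 = 6, the sequence is periodic with period 3.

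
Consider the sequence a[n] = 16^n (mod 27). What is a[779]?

4

Computing terms: a[0] = 1, a[1] = 16, a[2] = 13, a[3] = 19, a[4] = 7, a[5] = 4, a[6] = 10, a[7] = 25, a[8] = 22, a[9] = 1.
Since a[9] = a[0] = 1, the sequence is periodic with period 9.
So a[779] = a[0 + ((779-0) mod 9)] = a[5] = 4.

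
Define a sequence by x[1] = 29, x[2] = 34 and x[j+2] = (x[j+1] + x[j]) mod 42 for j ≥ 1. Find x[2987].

Listing terms: x[1] = 29, x[2] = 34, x[3] = 21, x[4] = 13, x[5] = 34, x[6] = 5, x[7] = 39, x[8] = 2, x[9] = 41, x[10] = 1, x[11] = 0, x[12] = 1, x[13] = 1, x[14] = 2, x[15] = 3, x[16] = 5, x[17] = 8, x[18] = 13, x[19] = 21, x[20] = 34, x[21] = 13, x[22] = 5, x[23] = 18, x[24] = 23, x[25] = 41, x[26] = 22, x[27] = 21, x[28] = 1, x[29] = 22, x[30] = 23, x[31] = 3, x[32] = 26, x[33] = 29, x[34] = 13, x[35] = 0, x[36] = 13, x[37] = 13, x[38] = 26, x[39] = 39, x[40] = 23, x[41] = 20, x[42] = 1, x[43] = 21, x[44] = 22, x[45] = 1, x[46] = 23, x[47] = 24, x[48] = 5, x[49] = 29, x[50] = 34.
The sequence repeats with period 48.
(2987 - 1) mod 48 = 10, so x[2987] = x[11] = 0.

0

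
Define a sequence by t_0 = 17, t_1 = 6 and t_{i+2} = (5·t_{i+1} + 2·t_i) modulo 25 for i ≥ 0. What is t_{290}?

19

Listing terms: t_0 = 17,  t_1 = 6,  t_2 = 14,  t_3 = 7,  t_4 = 13,  t_5 = 4,  t_6 = 21,  t_7 = 13,  t_8 = 7,  t_9 = 11,  t_{10} = 19,  t_{11} = 17,  t_{12} = 23,  t_{13} = 24,  t_{14} = 16,  t_{15} = 3,  t_{16} = 22,  t_{17} = 16,  t_{18} = 24,  t_{19} = 2,  t_{20} = 8,  t_{21} = 19,  t_{22} = 11,  t_{23} = 18,  t_{24} = 12,  t_{25} = 21,  t_{26} = 4,  t_{27} = 12,  t_{28} = 18,  t_{29} = 14,  t_{30} = 6,  t_{31} = 8,  t_{32} = 2,  t_{33} = 1,  t_{34} = 9,  t_{35} = 22,  t_{36} = 3,  t_{37} = 9,  t_{38} = 1,  t_{39} = 23,  t_{40} = 17,  t_{41} = 6.
Since (t_{40}, t_{41}) = (t_0, t_1) = (17, 6) (two consecutive terms determine the rest), the sequence is periodic with period 40.
So t_{290} = t_{0 + ((290-0) mod 40)} = t_{10} = 19.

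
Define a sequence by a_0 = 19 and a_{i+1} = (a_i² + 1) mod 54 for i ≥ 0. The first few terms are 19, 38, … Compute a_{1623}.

8

a_0 = 19; a_1 = 38; a_2 = 41; a_3 = 8; a_4 = 11; a_5 = 14; a_6 = 35; a_7 = 38.
Since a_7 = a_1 = 38, the sequence is eventually periodic: after a pre-period of length 1 it cycles with period 6.
For i ≥ 1, a_i depends only on (i - 1) mod 6. (1623 - 1) mod 6 = 2, so a_{1623} = a_3 = 8.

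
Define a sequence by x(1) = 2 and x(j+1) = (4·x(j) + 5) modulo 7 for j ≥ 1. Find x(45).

Computing terms: x(1) = 2; x(2) = 6; x(3) = 1; x(4) = 2.
The sequence repeats with period 3.
(45 - 1) mod 3 = 2, so x(45) = x(3) = 1.

1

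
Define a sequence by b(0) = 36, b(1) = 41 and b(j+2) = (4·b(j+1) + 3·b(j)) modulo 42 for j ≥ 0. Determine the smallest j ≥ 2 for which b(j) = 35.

b(0) = 36, b(1) = 41, b(2) = 20, b(3) = 35, b(4) = 32, b(5) = 23, b(6) = 20, b(7) = 23, b(8) = 26, b(9) = 5, b(10) = 14, b(11) = 29, b(12) = 32, b(13) = 5, b(14) = 32, b(15) = 17, b(16) = 38, b(17) = 35, b(18) = 2, b(19) = 29, b(20) = 38, b(21) = 29, b(22) = 20, b(23) = 41, b(24) = 14, b(25) = 11, b(26) = 2, b(27) = 41, b(28) = 2, b(29) = 5, b(30) = 26, b(31) = 35, b(32) = 8, b(33) = 11, b(34) = 26, b(35) = 11, b(36) = 38, b(37) = 17, b(38) = 14, b(39) = 23, b(40) = 8, b(41) = 17, b(42) = 8, b(43) = 41, b(44) = 20.
Since (b(43), b(44)) = (b(1), b(2)) = (41, 20) (two consecutive terms determine the rest), the sequence is eventually periodic: after a pre-period of length 1 it cycles with period 42.
The value 35 first appears (with j ≥ 2) at b(3).

3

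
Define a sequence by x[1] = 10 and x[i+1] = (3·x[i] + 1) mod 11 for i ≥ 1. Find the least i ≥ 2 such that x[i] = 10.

6

We have x[1] = 10; x[2] = 9; x[3] = 6; x[4] = 8; x[5] = 3; x[6] = 10.
The sequence repeats with period 5.
The value 10 next appears (with i ≥ 2) at x[6].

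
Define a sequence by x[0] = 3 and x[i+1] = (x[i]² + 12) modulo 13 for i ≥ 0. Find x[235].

Listing terms: x[0] = 3, x[1] = 8, x[2] = 11, x[3] = 3.
Since x[3] = x[0] = 3, the sequence is periodic with period 3.
So x[235] = x[0 + ((235-0) mod 3)] = x[1] = 8.

8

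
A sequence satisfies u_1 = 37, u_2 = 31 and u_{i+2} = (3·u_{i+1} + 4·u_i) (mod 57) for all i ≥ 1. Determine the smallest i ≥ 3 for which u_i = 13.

Computing terms: u_1 = 37, u_2 = 31, u_3 = 13, u_4 = 49, u_5 = 28, u_6 = 52, u_7 = 40, u_8 = 43, u_9 = 4, u_{10} = 13, u_{11} = 55, u_{12} = 46, u_{13} = 16, u_{14} = 4, u_{15} = 19, u_{16} = 16, u_{17} = 10, u_{18} = 37, u_{19} = 37, u_{20} = 31.
Since (u_{19}, u_{20}) = (u_1, u_2) = (37, 31) (two consecutive terms determine the rest), the sequence is periodic with period 18.
The value 13 first appears (with i ≥ 3) at u_3.

3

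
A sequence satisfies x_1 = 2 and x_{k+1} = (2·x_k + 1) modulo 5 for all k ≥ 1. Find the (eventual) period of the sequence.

Listing terms: x_1 = 2, x_2 = 0, x_3 = 1, x_4 = 3, x_5 = 2.
The sequence repeats with period 4.

4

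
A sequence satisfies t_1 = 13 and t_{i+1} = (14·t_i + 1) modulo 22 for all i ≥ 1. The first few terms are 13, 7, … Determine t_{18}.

We have t_1 = 13,  t_2 = 7,  t_3 = 11,  t_4 = 1,  t_5 = 15,  t_6 = 13.
The sequence repeats with period 5.
(18 - 1) mod 5 = 2, so t_{18} = t_3 = 11.

11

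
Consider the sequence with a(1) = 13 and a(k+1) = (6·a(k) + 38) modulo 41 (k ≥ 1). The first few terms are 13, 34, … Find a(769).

18

Listing terms: a(1) = 13, a(2) = 34, a(3) = 37, a(4) = 14, a(5) = 40, a(6) = 32, a(7) = 25, a(8) = 24, a(9) = 18, a(10) = 23, a(11) = 12, a(12) = 28, a(13) = 1, a(14) = 3, a(15) = 15, a(16) = 5, a(17) = 27, a(18) = 36, a(19) = 8, a(20) = 4, a(21) = 21, a(22) = 0, a(23) = 38, a(24) = 20, a(25) = 35, a(26) = 2, a(27) = 9, a(28) = 10, a(29) = 16, a(30) = 11, a(31) = 22, a(32) = 6, a(33) = 33, a(34) = 31, a(35) = 19, a(36) = 29, a(37) = 7, a(38) = 39, a(39) = 26, a(40) = 30, a(41) = 13.
Since a(41) = a(1) = 13, the sequence is periodic with period 40.
(769 - 1) mod 40 = 8, so a(769) = a(9) = 18.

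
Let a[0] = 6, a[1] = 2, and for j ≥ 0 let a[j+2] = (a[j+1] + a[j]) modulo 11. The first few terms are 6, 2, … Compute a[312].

Computing terms: a[0] = 6; a[1] = 2; a[2] = 8; a[3] = 10; a[4] = 7; a[5] = 6; a[6] = 2.
Since (a[5], a[6]) = (a[0], a[1]) = (6, 2) (two consecutive terms determine the rest), the sequence is periodic with period 5.
(312 - 0) mod 5 = 2, so a[312] = a[2] = 8.

8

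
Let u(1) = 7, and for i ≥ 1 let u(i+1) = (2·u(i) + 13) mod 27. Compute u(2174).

18

Computing terms: u(1) = 7; u(2) = 0; u(3) = 13; u(4) = 12; u(5) = 10; u(6) = 6; u(7) = 25; u(8) = 9; u(9) = 4; u(10) = 21; u(11) = 1; u(12) = 15; u(13) = 16; u(14) = 18; u(15) = 22; u(16) = 3; u(17) = 19; u(18) = 24; u(19) = 7.
Since u(19) = u(1) = 7, the sequence is periodic with period 18.
So u(2174) = u(1 + ((2174-1) mod 18)) = u(14) = 18.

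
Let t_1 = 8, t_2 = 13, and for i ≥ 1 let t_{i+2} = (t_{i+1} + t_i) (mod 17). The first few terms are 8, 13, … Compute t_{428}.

1

Listing terms: t_1 = 8, t_2 = 13, t_3 = 4, t_4 = 0, t_5 = 4, t_6 = 4, t_7 = 8, t_8 = 12, t_9 = 3, t_{10} = 15, t_{11} = 1, t_{12} = 16, t_{13} = 0, t_{14} = 16, t_{15} = 16, t_{16} = 15, t_{17} = 14, t_{18} = 12, t_{19} = 9, t_{20} = 4, t_{21} = 13, t_{22} = 0, t_{23} = 13, t_{24} = 13, t_{25} = 9, t_{26} = 5, t_{27} = 14, t_{28} = 2, t_{29} = 16, t_{30} = 1, t_{31} = 0, t_{32} = 1, t_{33} = 1, t_{34} = 2, t_{35} = 3, t_{36} = 5, t_{37} = 8, t_{38} = 13.
The sequence repeats with period 36.
So t_{428} = t_{1 + ((428-1) mod 36)} = t_{32} = 1.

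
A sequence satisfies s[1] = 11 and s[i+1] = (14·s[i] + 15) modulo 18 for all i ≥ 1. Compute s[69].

s[1] = 11, s[2] = 7, s[3] = 5, s[4] = 13, s[5] = 17, s[6] = 1, s[7] = 11.
Since s[7] = s[1] = 11, the sequence is periodic with period 6.
(69 - 1) mod 6 = 2, so s[69] = s[3] = 5.

5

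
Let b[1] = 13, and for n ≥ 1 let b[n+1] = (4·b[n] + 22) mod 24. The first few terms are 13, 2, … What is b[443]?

14

Computing terms: b[1] = 13; b[2] = 2; b[3] = 6; b[4] = 22; b[5] = 14; b[6] = 6.
Since b[6] = b[3] = 6, the sequence is eventually periodic: after a pre-period of length 2 it cycles with period 3.
For n ≥ 3, b[n] depends only on (n - 3) mod 3. (443 - 3) mod 3 = 2, so b[443] = b[5] = 14.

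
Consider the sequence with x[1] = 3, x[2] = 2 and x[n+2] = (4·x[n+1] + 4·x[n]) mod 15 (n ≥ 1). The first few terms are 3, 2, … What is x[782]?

Listing terms: x[1] = 3; x[2] = 2; x[3] = 5; x[4] = 13; x[5] = 12; x[6] = 10; x[7] = 13; x[8] = 2; x[9] = 0; x[10] = 8; x[11] = 2; x[12] = 10; x[13] = 3; x[14] = 7; x[15] = 10; x[16] = 8; x[17] = 12; x[18] = 5; x[19] = 8; x[20] = 7; x[21] = 0; x[22] = 13; x[23] = 7; x[24] = 5; x[25] = 3; x[26] = 2.
Since (x[25], x[26]) = (x[1], x[2]) = (3, 2) (two consecutive terms determine the rest), the sequence is periodic with period 24.
(782 - 1) mod 24 = 13, so x[782] = x[14] = 7.

7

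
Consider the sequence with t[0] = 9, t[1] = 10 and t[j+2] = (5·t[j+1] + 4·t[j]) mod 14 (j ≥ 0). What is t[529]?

10

t[0] = 9; t[1] = 10; t[2] = 2; t[3] = 8; t[4] = 6; t[5] = 6; t[6] = 12; t[7] = 0; t[8] = 6; t[9] = 2; t[10] = 6; t[11] = 10; t[12] = 4; t[13] = 4; t[14] = 8; t[15] = 0; t[16] = 4; t[17] = 6; t[18] = 4; t[19] = 2; t[20] = 12; t[21] = 12; t[22] = 10; t[23] = 0; t[24] = 12; t[25] = 4; t[26] = 12; t[27] = 6; t[28] = 8; t[29] = 8; t[30] = 2; t[31] = 0; t[32] = 8; t[33] = 12; t[34] = 8; t[35] = 4; t[36] = 10; t[37] = 10; t[38] = 6; t[39] = 0; t[40] = 10; t[41] = 8; t[42] = 10; t[43] = 12; t[44] = 2; t[45] = 2; t[46] = 4; t[47] = 0; t[48] = 2; t[49] = 10; t[50] = 2.
Since (t[49], t[50]) = (t[1], t[2]) = (10, 2) (two consecutive terms determine the rest), the sequence is eventually periodic: after a pre-period of length 1 it cycles with period 48.
For j ≥ 1, t[j] depends only on (j - 1) mod 48. (529 - 1) mod 48 = 0, so t[529] = t[1] = 10.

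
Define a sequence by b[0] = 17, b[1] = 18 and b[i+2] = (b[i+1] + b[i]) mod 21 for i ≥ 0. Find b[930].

14

b[0] = 17; b[1] = 18; b[2] = 14; b[3] = 11; b[4] = 4; b[5] = 15; b[6] = 19; b[7] = 13; b[8] = 11; b[9] = 3; b[10] = 14; b[11] = 17; b[12] = 10; b[13] = 6; b[14] = 16; b[15] = 1; b[16] = 17; b[17] = 18.
Since (b[16], b[17]) = (b[0], b[1]) = (17, 18) (two consecutive terms determine the rest), the sequence is periodic with period 16.
So b[930] = b[0 + ((930-0) mod 16)] = b[2] = 14.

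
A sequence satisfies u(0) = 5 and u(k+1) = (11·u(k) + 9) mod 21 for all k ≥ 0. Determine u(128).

20

Listing terms: u(0) = 5, u(1) = 1, u(2) = 20, u(3) = 19, u(4) = 8, u(5) = 13, u(6) = 5.
Since u(6) = u(0) = 5, the sequence is periodic with period 6.
(128 - 0) mod 6 = 2, so u(128) = u(2) = 20.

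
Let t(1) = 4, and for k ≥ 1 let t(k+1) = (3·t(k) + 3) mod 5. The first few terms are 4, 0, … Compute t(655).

3

We have t(1) = 4; t(2) = 0; t(3) = 3; t(4) = 2; t(5) = 4.
The sequence repeats with period 4.
(655 - 1) mod 4 = 2, so t(655) = t(3) = 3.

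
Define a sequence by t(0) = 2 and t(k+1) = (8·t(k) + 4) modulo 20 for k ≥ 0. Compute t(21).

Computing terms: t(0) = 2, t(1) = 0, t(2) = 4, t(3) = 16, t(4) = 12, t(5) = 0.
Since t(5) = t(1) = 0, the sequence is eventually periodic: after a pre-period of length 1 it cycles with period 4.
For k ≥ 1, t(k) depends only on (k - 1) mod 4. (21 - 1) mod 4 = 0, so t(21) = t(1) = 0.

0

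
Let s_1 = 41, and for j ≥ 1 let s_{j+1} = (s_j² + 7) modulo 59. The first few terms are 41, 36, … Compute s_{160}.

27

We have s_1 = 41; s_2 = 36; s_3 = 5; s_4 = 32; s_5 = 28; s_6 = 24; s_7 = 52; s_8 = 56; s_9 = 16; s_{10} = 27; s_{11} = 28.
Since s_{11} = s_5 = 28, the sequence is eventually periodic: after a pre-period of length 4 it cycles with period 6.
For j ≥ 5, s_j depends only on (j - 5) mod 6. (160 - 5) mod 6 = 5, so s_{160} = s_{10} = 27.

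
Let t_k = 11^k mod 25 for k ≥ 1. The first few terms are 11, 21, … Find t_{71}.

t_1 = 11,  t_2 = 21,  t_3 = 6,  t_4 = 16,  t_5 = 1,  t_6 = 11.
Since t_6 = t_1 = 11, the sequence is periodic with period 5.
So t_{71} = t_{1 + ((71-1) mod 5)} = t_1 = 11.

11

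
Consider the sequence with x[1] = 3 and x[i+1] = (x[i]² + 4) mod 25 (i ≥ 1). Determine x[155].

18

x[1] = 3; x[2] = 13; x[3] = 23; x[4] = 8; x[5] = 18; x[6] = 3.
Since x[6] = x[1] = 3, the sequence is periodic with period 5.
So x[155] = x[1 + ((155-1) mod 5)] = x[5] = 18.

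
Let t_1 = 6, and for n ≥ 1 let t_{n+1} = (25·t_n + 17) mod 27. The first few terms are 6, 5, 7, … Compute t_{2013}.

We have t_1 = 6; t_2 = 5; t_3 = 7; t_4 = 3; t_5 = 11; t_6 = 22; t_7 = 0; t_8 = 17; t_9 = 10; t_{10} = 24; t_{11} = 23; t_{12} = 25; t_{13} = 21; t_{14} = 2; t_{15} = 13; t_{16} = 18; t_{17} = 8; t_{18} = 1; t_{19} = 15; t_{20} = 14; t_{21} = 16; t_{22} = 12; t_{23} = 20; t_{24} = 4; t_{25} = 9; t_{26} = 26; t_{27} = 19; t_{28} = 6.
Since t_{28} = t_1 = 6, the sequence is periodic with period 27.
So t_{2013} = t_{1 + ((2013-1) mod 27)} = t_{15} = 13.

13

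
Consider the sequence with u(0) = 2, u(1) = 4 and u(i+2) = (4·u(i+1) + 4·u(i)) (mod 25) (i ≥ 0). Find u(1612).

9

Computing terms: u(0) = 2, u(1) = 4, u(2) = 24, u(3) = 12, u(4) = 19, u(5) = 24, u(6) = 22, u(7) = 9, u(8) = 24, u(9) = 7, u(10) = 24, u(11) = 24, u(12) = 17, u(13) = 14, u(14) = 24, u(15) = 2, u(16) = 4.
The sequence repeats with period 15.
So u(1612) = u(0 + ((1612-0) mod 15)) = u(7) = 9.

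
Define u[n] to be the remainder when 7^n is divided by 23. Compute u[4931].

Computing terms: u[0] = 1,  u[1] = 7,  u[2] = 3,  u[3] = 21,  u[4] = 9,  u[5] = 17,  u[6] = 4,  u[7] = 5,  u[8] = 12,  u[9] = 15,  u[10] = 13,  u[11] = 22,  u[12] = 16,  u[13] = 20,  u[14] = 2,  u[15] = 14,  u[16] = 6,  u[17] = 19,  u[18] = 18,  u[19] = 11,  u[20] = 8,  u[21] = 10,  u[22] = 1.
The sequence repeats with period 22.
(4931 - 0) mod 22 = 3, so u[4931] = u[3] = 21.

21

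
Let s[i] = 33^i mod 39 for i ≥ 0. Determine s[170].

s[0] = 1,  s[1] = 33,  s[2] = 36,  s[3] = 18,  s[4] = 9,  s[5] = 24,  s[6] = 12,  s[7] = 6,  s[8] = 3,  s[9] = 21,  s[10] = 30,  s[11] = 15,  s[12] = 27,  s[13] = 33.
Since s[13] = s[1] = 33, the sequence is eventually periodic: after a pre-period of length 1 it cycles with period 12.
For i ≥ 1, s[i] depends only on (i - 1) mod 12. (170 - 1) mod 12 = 1, so s[170] = s[2] = 36.

36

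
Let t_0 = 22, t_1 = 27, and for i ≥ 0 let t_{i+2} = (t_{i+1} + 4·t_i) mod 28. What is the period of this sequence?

48

Computing terms: t_0 = 22,  t_1 = 27,  t_2 = 3,  t_3 = 27,  t_4 = 11,  t_5 = 7,  t_6 = 23,  t_7 = 23,  t_8 = 3,  t_9 = 11,  t_{10} = 23,  t_{11} = 11,  t_{12} = 19,  t_{13} = 7,  t_{14} = 27,  t_{15} = 27,  t_{16} = 23,  t_{17} = 19,  t_{18} = 27,  t_{19} = 19,  t_{20} = 15,  t_{21} = 7,  t_{22} = 11,  t_{23} = 11,  t_{24} = 27,  t_{25} = 15,  t_{26} = 11,  t_{27} = 15,  t_{28} = 3,  t_{29} = 7,  t_{30} = 19,  t_{31} = 19,  t_{32} = 11,  t_{33} = 3,  t_{34} = 19,  t_{35} = 3,  t_{36} = 23,  t_{37} = 7,  t_{38} = 15,  t_{39} = 15,  t_{40} = 19,  t_{41} = 23,  t_{42} = 15,  t_{43} = 23,  t_{44} = 27,  t_{45} = 7,  t_{46} = 3,  t_{47} = 3,  t_{48} = 15,  t_{49} = 27,  t_{50} = 3.
Since (t_{49}, t_{50}) = (t_1, t_2) = (27, 3) (two consecutive terms determine the rest), the sequence is eventually periodic: after a pre-period of length 1 it cycles with period 48.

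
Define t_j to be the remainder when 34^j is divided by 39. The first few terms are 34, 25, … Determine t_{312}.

1

Computing terms: t_1 = 34; t_2 = 25; t_3 = 31; t_4 = 1; t_5 = 34.
Since t_5 = t_1 = 34, the sequence is periodic with period 4.
(312 - 1) mod 4 = 3, so t_{312} = t_4 = 1.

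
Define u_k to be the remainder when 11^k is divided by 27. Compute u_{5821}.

u_1 = 11; u_2 = 13; u_3 = 8; u_4 = 7; u_5 = 23; u_6 = 10; u_7 = 2; u_8 = 22; u_9 = 26; u_{10} = 16; u_{11} = 14; u_{12} = 19; u_{13} = 20; u_{14} = 4; u_{15} = 17; u_{16} = 25; u_{17} = 5; u_{18} = 1; u_{19} = 11.
Since u_{19} = u_1 = 11, the sequence is periodic with period 18.
(5821 - 1) mod 18 = 6, so u_{5821} = u_7 = 2.

2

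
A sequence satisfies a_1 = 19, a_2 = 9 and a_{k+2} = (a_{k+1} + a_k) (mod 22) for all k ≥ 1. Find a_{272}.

9

Computing terms: a_1 = 19,  a_2 = 9,  a_3 = 6,  a_4 = 15,  a_5 = 21,  a_6 = 14,  a_7 = 13,  a_8 = 5,  a_9 = 18,  a_{10} = 1,  a_{11} = 19,  a_{12} = 20,  a_{13} = 17,  a_{14} = 15,  a_{15} = 10,  a_{16} = 3,  a_{17} = 13,  a_{18} = 16,  a_{19} = 7,  a_{20} = 1,  a_{21} = 8,  a_{22} = 9,  a_{23} = 17,  a_{24} = 4,  a_{25} = 21,  a_{26} = 3,  a_{27} = 2,  a_{28} = 5,  a_{29} = 7,  a_{30} = 12,  a_{31} = 19,  a_{32} = 9.
The sequence repeats with period 30.
(272 - 1) mod 30 = 1, so a_{272} = a_2 = 9.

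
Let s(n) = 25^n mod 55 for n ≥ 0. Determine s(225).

45

Computing terms: s(0) = 1, s(1) = 25, s(2) = 20, s(3) = 5, s(4) = 15, s(5) = 45, s(6) = 25.
Since s(6) = s(1) = 25, the sequence is eventually periodic: after a pre-period of length 1 it cycles with period 5.
For n ≥ 1, s(n) depends only on (n - 1) mod 5. (225 - 1) mod 5 = 4, so s(225) = s(5) = 45.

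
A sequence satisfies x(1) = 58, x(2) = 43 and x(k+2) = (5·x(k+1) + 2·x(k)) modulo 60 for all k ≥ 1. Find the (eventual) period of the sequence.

8

Computing terms: x(1) = 58, x(2) = 43, x(3) = 31, x(4) = 1, x(5) = 7, x(6) = 37, x(7) = 19, x(8) = 49, x(9) = 43, x(10) = 13, x(11) = 31, x(12) = 1.
Since (x(11), x(12)) = (x(3), x(4)) = (31, 1) (two consecutive terms determine the rest), the sequence is eventually periodic: after a pre-period of length 2 it cycles with period 8.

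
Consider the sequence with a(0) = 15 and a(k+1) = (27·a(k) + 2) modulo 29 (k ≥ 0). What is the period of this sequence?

a(0) = 15, a(1) = 1, a(2) = 0, a(3) = 2, a(4) = 27, a(5) = 6, a(6) = 19, a(7) = 22, a(8) = 16, a(9) = 28, a(10) = 4, a(11) = 23, a(12) = 14, a(13) = 3, a(14) = 25, a(15) = 10, a(16) = 11, a(17) = 9, a(18) = 13, a(19) = 5, a(20) = 21, a(21) = 18, a(22) = 24, a(23) = 12, a(24) = 7, a(25) = 17, a(26) = 26, a(27) = 8, a(28) = 15.
The sequence repeats with period 28.

28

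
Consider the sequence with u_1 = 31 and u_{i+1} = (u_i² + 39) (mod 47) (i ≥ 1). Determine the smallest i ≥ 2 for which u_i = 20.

3

Listing terms: u_1 = 31, u_2 = 13, u_3 = 20, u_4 = 16, u_5 = 13.
Since u_5 = u_2 = 13, the sequence is eventually periodic: after a pre-period of length 1 it cycles with period 3.
The value 20 first appears (with i ≥ 2) at u_3.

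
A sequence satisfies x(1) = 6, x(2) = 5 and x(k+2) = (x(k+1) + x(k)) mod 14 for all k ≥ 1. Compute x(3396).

9

Computing terms: x(1) = 6,  x(2) = 5,  x(3) = 11,  x(4) = 2,  x(5) = 13,  x(6) = 1,  x(7) = 0,  x(8) = 1,  x(9) = 1,  x(10) = 2,  x(11) = 3,  x(12) = 5,  x(13) = 8,  x(14) = 13,  x(15) = 7,  x(16) = 6,  x(17) = 13,  x(18) = 5,  x(19) = 4,  x(20) = 9,  x(21) = 13,  x(22) = 8,  x(23) = 7,  x(24) = 1,  x(25) = 8,  x(26) = 9,  x(27) = 3,  x(28) = 12,  x(29) = 1,  x(30) = 13,  x(31) = 0,  x(32) = 13,  x(33) = 13,  x(34) = 12,  x(35) = 11,  x(36) = 9,  x(37) = 6,  x(38) = 1,  x(39) = 7,  x(40) = 8,  x(41) = 1,  x(42) = 9,  x(43) = 10,  x(44) = 5,  x(45) = 1,  x(46) = 6,  x(47) = 7,  x(48) = 13,  x(49) = 6,  x(50) = 5.
Since (x(49), x(50)) = (x(1), x(2)) = (6, 5) (two consecutive terms determine the rest), the sequence is periodic with period 48.
(3396 - 1) mod 48 = 35, so x(3396) = x(36) = 9.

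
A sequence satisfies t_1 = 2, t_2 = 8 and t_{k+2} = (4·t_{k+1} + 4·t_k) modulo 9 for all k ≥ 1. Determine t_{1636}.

Computing terms: t_1 = 2; t_2 = 8; t_3 = 4; t_4 = 3; t_5 = 1; t_6 = 7; t_7 = 5; t_8 = 3; t_9 = 5; t_{10} = 5; t_{11} = 4; t_{12} = 0; t_{13} = 7; t_{14} = 1; t_{15} = 5; t_{16} = 6; t_{17} = 8; t_{18} = 2; t_{19} = 4; t_{20} = 6; t_{21} = 4; t_{22} = 4; t_{23} = 5; t_{24} = 0; t_{25} = 2; t_{26} = 8.
The sequence repeats with period 24.
So t_{1636} = t_{1 + ((1636-1) mod 24)} = t_4 = 3.

3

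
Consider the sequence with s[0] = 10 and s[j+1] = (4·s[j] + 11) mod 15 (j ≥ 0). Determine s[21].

1

We have s[0] = 10,  s[1] = 6,  s[2] = 5,  s[3] = 1,  s[4] = 0,  s[5] = 11,  s[6] = 10.
Since s[6] = s[0] = 10, the sequence is periodic with period 6.
(21 - 0) mod 6 = 3, so s[21] = s[3] = 1.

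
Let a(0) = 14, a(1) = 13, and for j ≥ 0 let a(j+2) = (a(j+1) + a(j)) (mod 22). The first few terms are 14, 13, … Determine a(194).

1

Computing terms: a(0) = 14,  a(1) = 13,  a(2) = 5,  a(3) = 18,  a(4) = 1,  a(5) = 19,  a(6) = 20,  a(7) = 17,  a(8) = 15,  a(9) = 10,  a(10) = 3,  a(11) = 13,  a(12) = 16,  a(13) = 7,  a(14) = 1,  a(15) = 8,  a(16) = 9,  a(17) = 17,  a(18) = 4,  a(19) = 21,  a(20) = 3,  a(21) = 2,  a(22) = 5,  a(23) = 7,  a(24) = 12,  a(25) = 19,  a(26) = 9,  a(27) = 6,  a(28) = 15,  a(29) = 21,  a(30) = 14,  a(31) = 13.
The sequence repeats with period 30.
(194 - 0) mod 30 = 14, so a(194) = a(14) = 1.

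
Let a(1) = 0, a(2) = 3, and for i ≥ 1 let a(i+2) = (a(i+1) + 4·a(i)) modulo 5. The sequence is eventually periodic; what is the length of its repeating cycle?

6

Computing terms: a(1) = 0,  a(2) = 3,  a(3) = 3,  a(4) = 0,  a(5) = 2,  a(6) = 2,  a(7) = 0,  a(8) = 3.
Since (a(7), a(8)) = (a(1), a(2)) = (0, 3) (two consecutive terms determine the rest), the sequence is periodic with period 6.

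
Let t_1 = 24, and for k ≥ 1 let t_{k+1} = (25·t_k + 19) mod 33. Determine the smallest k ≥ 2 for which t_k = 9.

10

Computing terms: t_1 = 24; t_2 = 25; t_3 = 17; t_4 = 15; t_5 = 31; t_6 = 2; t_7 = 3; t_8 = 28; t_9 = 26; t_{10} = 9; t_{11} = 13; t_{12} = 14; t_{13} = 6; t_{14} = 4; t_{15} = 20; t_{16} = 24.
The sequence repeats with period 15.
The value 9 first appears (with k ≥ 2) at t_{10}.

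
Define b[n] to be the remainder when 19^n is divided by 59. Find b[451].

29

We have b[1] = 19,  b[2] = 7,  b[3] = 15,  b[4] = 49,  b[5] = 46,  b[6] = 48,  b[7] = 27,  b[8] = 41,  b[9] = 12,  b[10] = 51,  b[11] = 25,  b[12] = 3,  b[13] = 57,  b[14] = 21,  b[15] = 45,  b[16] = 29,  b[17] = 20,  b[18] = 26,  b[19] = 22,  b[20] = 5,  b[21] = 36,  b[22] = 35,  b[23] = 16,  b[24] = 9,  b[25] = 53,  b[26] = 4,  b[27] = 17,  b[28] = 28,  b[29] = 1,  b[30] = 19.
The sequence repeats with period 29.
So b[451] = b[1 + ((451-1) mod 29)] = b[16] = 29.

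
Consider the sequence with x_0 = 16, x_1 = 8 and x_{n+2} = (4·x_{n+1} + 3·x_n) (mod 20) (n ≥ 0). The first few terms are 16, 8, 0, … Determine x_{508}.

We have x_0 = 16; x_1 = 8; x_2 = 0; x_3 = 4; x_4 = 16; x_5 = 16; x_6 = 12; x_7 = 16; x_8 = 0; x_9 = 8; x_{10} = 12; x_{11} = 12; x_{12} = 4; x_{13} = 12; x_{14} = 0; x_{15} = 16; x_{16} = 4; x_{17} = 4; x_{18} = 8; x_{19} = 4; x_{20} = 0; x_{21} = 12; x_{22} = 8; x_{23} = 8; x_{24} = 16; x_{25} = 8.
Since (x_{24}, x_{25}) = (x_0, x_1) = (16, 8) (two consecutive terms determine the rest), the sequence is periodic with period 24.
So x_{508} = x_{0 + ((508-0) mod 24)} = x_4 = 16.

16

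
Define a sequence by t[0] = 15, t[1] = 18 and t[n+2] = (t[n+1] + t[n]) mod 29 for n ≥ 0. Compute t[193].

20

Computing terms: t[0] = 15,  t[1] = 18,  t[2] = 4,  t[3] = 22,  t[4] = 26,  t[5] = 19,  t[6] = 16,  t[7] = 6,  t[8] = 22,  t[9] = 28,  t[10] = 21,  t[11] = 20,  t[12] = 12,  t[13] = 3,  t[14] = 15,  t[15] = 18.
Since (t[14], t[15]) = (t[0], t[1]) = (15, 18) (two consecutive terms determine the rest), the sequence is periodic with period 14.
(193 - 0) mod 14 = 11, so t[193] = t[11] = 20.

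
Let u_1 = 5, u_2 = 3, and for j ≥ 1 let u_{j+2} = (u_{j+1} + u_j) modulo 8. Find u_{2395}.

1

Listing terms: u_1 = 5; u_2 = 3; u_3 = 0; u_4 = 3; u_5 = 3; u_6 = 6; u_7 = 1; u_8 = 7; u_9 = 0; u_{10} = 7; u_{11} = 7; u_{12} = 6; u_{13} = 5; u_{14} = 3.
The sequence repeats with period 12.
(2395 - 1) mod 12 = 6, so u_{2395} = u_7 = 1.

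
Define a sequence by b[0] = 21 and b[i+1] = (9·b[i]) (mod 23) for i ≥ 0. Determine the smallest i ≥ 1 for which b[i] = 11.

b[0] = 21; b[1] = 5; b[2] = 22; b[3] = 14; b[4] = 11; b[5] = 7; b[6] = 17; b[7] = 15; b[8] = 20; b[9] = 19; b[10] = 10; b[11] = 21.
Since b[11] = b[0] = 21, the sequence is periodic with period 11.
The value 11 first appears (with i ≥ 1) at b[4].

4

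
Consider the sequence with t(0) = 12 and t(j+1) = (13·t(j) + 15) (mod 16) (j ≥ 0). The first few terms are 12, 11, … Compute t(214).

2

t(0) = 12; t(1) = 11; t(2) = 14; t(3) = 5; t(4) = 0; t(5) = 15; t(6) = 2; t(7) = 9; t(8) = 4; t(9) = 3; t(10) = 6; t(11) = 13; t(12) = 8; t(13) = 7; t(14) = 10; t(15) = 1; t(16) = 12.
The sequence repeats with period 16.
So t(214) = t(0 + ((214-0) mod 16)) = t(6) = 2.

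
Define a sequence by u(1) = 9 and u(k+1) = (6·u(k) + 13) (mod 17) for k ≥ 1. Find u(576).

5

We have u(1) = 9,  u(2) = 16,  u(3) = 7,  u(4) = 4,  u(5) = 3,  u(6) = 14,  u(7) = 12,  u(8) = 0,  u(9) = 13,  u(10) = 6,  u(11) = 15,  u(12) = 1,  u(13) = 2,  u(14) = 8,  u(15) = 10,  u(16) = 5,  u(17) = 9.
Since u(17) = u(1) = 9, the sequence is periodic with period 16.
(576 - 1) mod 16 = 15, so u(576) = u(16) = 5.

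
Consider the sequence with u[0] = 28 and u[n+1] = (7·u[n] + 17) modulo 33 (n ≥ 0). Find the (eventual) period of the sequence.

30

Listing terms: u[0] = 28,  u[1] = 15,  u[2] = 23,  u[3] = 13,  u[4] = 9,  u[5] = 14,  u[6] = 16,  u[7] = 30,  u[8] = 29,  u[9] = 22,  u[10] = 6,  u[11] = 26,  u[12] = 1,  u[13] = 24,  u[14] = 20,  u[15] = 25,  u[16] = 27,  u[17] = 8,  u[18] = 7,  u[19] = 0,  u[20] = 17,  u[21] = 4,  u[22] = 12,  u[23] = 2,  u[24] = 31,  u[25] = 3,  u[26] = 5,  u[27] = 19,  u[28] = 18,  u[29] = 11,  u[30] = 28.
The sequence repeats with period 30.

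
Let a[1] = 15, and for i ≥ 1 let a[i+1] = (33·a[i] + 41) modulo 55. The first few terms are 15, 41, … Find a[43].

We have a[1] = 15, a[2] = 41, a[3] = 19, a[4] = 8, a[5] = 30, a[6] = 41.
Since a[6] = a[2] = 41, the sequence is eventually periodic: after a pre-period of length 1 it cycles with period 4.
For i ≥ 2, a[i] depends only on (i - 2) mod 4. (43 - 2) mod 4 = 1, so a[43] = a[3] = 19.

19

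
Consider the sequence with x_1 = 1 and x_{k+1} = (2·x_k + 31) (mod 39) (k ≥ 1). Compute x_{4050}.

18

Computing terms: x_1 = 1; x_2 = 33; x_3 = 19; x_4 = 30; x_5 = 13; x_6 = 18; x_7 = 28; x_8 = 9; x_9 = 10; x_{10} = 12; x_{11} = 16; x_{12} = 24; x_{13} = 1.
The sequence repeats with period 12.
So x_{4050} = x_{1 + ((4050-1) mod 12)} = x_6 = 18.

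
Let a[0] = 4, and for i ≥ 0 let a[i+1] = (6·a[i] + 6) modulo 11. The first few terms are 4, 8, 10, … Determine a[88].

2

We have a[0] = 4; a[1] = 8; a[2] = 10; a[3] = 0; a[4] = 6; a[5] = 9; a[6] = 5; a[7] = 3; a[8] = 2; a[9] = 7; a[10] = 4.
The sequence repeats with period 10.
So a[88] = a[0 + ((88-0) mod 10)] = a[8] = 2.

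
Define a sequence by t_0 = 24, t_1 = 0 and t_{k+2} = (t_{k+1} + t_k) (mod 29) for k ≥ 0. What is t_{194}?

19

t_0 = 24; t_1 = 0; t_2 = 24; t_3 = 24; t_4 = 19; t_5 = 14; t_6 = 4; t_7 = 18; t_8 = 22; t_9 = 11; t_{10} = 4; t_{11} = 15; t_{12} = 19; t_{13} = 5; t_{14} = 24; t_{15} = 0.
The sequence repeats with period 14.
So t_{194} = t_{0 + ((194-0) mod 14)} = t_{12} = 19.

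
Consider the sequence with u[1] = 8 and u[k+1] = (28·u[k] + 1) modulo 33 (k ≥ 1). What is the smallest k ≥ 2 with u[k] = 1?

Listing terms: u[1] = 8, u[2] = 27, u[3] = 31, u[4] = 11, u[5] = 12, u[6] = 7, u[7] = 32, u[8] = 6, u[9] = 4, u[10] = 14, u[11] = 30, u[12] = 16, u[13] = 20, u[14] = 0, u[15] = 1, u[16] = 29, u[17] = 21, u[18] = 28, u[19] = 26, u[20] = 3, u[21] = 19, u[22] = 5, u[23] = 9, u[24] = 22, u[25] = 23, u[26] = 18, u[27] = 10, u[28] = 17, u[29] = 15, u[30] = 25, u[31] = 8.
Since u[31] = u[1] = 8, the sequence is periodic with period 30.
The value 1 first appears (with k ≥ 2) at u[15].

15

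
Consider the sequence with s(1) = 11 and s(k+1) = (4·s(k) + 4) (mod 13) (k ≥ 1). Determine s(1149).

1

s(1) = 11,  s(2) = 9,  s(3) = 1,  s(4) = 8,  s(5) = 10,  s(6) = 5,  s(7) = 11.
Since s(7) = s(1) = 11, the sequence is periodic with period 6.
So s(1149) = s(1 + ((1149-1) mod 6)) = s(3) = 1.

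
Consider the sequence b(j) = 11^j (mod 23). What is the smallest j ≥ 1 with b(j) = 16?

Listing terms: b(0) = 1; b(1) = 11; b(2) = 6; b(3) = 20; b(4) = 13; b(5) = 5; b(6) = 9; b(7) = 7; b(8) = 8; b(9) = 19; b(10) = 2; b(11) = 22; b(12) = 12; b(13) = 17; b(14) = 3; b(15) = 10; b(16) = 18; b(17) = 14; b(18) = 16; b(19) = 15; b(20) = 4; b(21) = 21; b(22) = 1.
Since b(22) = b(0) = 1, the sequence is periodic with period 22.
The value 16 first appears (with j ≥ 1) at b(18).

18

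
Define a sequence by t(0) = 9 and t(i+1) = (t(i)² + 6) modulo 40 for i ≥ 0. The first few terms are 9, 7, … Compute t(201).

31

We have t(0) = 9; t(1) = 7; t(2) = 15; t(3) = 31; t(4) = 7.
Since t(4) = t(1) = 7, the sequence is eventually periodic: after a pre-period of length 1 it cycles with period 3.
For i ≥ 1, t(i) depends only on (i - 1) mod 3. (201 - 1) mod 3 = 2, so t(201) = t(3) = 31.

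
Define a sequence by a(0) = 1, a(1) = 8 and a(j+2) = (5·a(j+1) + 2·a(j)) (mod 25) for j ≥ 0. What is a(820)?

24

Computing terms: a(0) = 1, a(1) = 8, a(2) = 17, a(3) = 1, a(4) = 14, a(5) = 22, a(6) = 13, a(7) = 9, a(8) = 21, a(9) = 23, a(10) = 7, a(11) = 6, a(12) = 19, a(13) = 7, a(14) = 23, a(15) = 4, a(16) = 16, a(17) = 13, a(18) = 22, a(19) = 11, a(20) = 24, a(21) = 17, a(22) = 8, a(23) = 24, a(24) = 11, a(25) = 3, a(26) = 12, a(27) = 16, a(28) = 4, a(29) = 2, a(30) = 18, a(31) = 19, a(32) = 6, a(33) = 18, a(34) = 2, a(35) = 21, a(36) = 9, a(37) = 12, a(38) = 3, a(39) = 14, a(40) = 1, a(41) = 8.
The sequence repeats with period 40.
(820 - 0) mod 40 = 20, so a(820) = a(20) = 24.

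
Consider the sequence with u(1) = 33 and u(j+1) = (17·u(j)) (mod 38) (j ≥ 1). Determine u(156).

We have u(1) = 33,  u(2) = 29,  u(3) = 37,  u(4) = 21,  u(5) = 15,  u(6) = 27,  u(7) = 3,  u(8) = 13,  u(9) = 31,  u(10) = 33.
Since u(10) = u(1) = 33, the sequence is periodic with period 9.
(156 - 1) mod 9 = 2, so u(156) = u(3) = 37.

37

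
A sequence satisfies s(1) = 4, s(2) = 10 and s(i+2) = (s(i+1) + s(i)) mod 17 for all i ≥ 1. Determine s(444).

Listing terms: s(1) = 4; s(2) = 10; s(3) = 14; s(4) = 7; s(5) = 4; s(6) = 11; s(7) = 15; s(8) = 9; s(9) = 7; s(10) = 16; s(11) = 6; s(12) = 5; s(13) = 11; s(14) = 16; s(15) = 10; s(16) = 9; s(17) = 2; s(18) = 11; s(19) = 13; s(20) = 7; s(21) = 3; s(22) = 10; s(23) = 13; s(24) = 6; s(25) = 2; s(26) = 8; s(27) = 10; s(28) = 1; s(29) = 11; s(30) = 12; s(31) = 6; s(32) = 1; s(33) = 7; s(34) = 8; s(35) = 15; s(36) = 6; s(37) = 4; s(38) = 10.
Since (s(37), s(38)) = (s(1), s(2)) = (4, 10) (two consecutive terms determine the rest), the sequence is periodic with period 36.
So s(444) = s(1 + ((444-1) mod 36)) = s(12) = 5.

5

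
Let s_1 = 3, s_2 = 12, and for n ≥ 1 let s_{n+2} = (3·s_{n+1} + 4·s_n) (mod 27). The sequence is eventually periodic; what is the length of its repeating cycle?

Listing terms: s_1 = 3, s_2 = 12, s_3 = 21, s_4 = 3, s_5 = 12.
Since (s_4, s_5) = (s_1, s_2) = (3, 12) (two consecutive terms determine the rest), the sequence is periodic with period 3.

3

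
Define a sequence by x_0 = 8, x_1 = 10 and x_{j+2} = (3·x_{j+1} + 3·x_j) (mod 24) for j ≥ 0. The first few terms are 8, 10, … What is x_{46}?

Listing terms: x_0 = 8; x_1 = 10; x_2 = 6; x_3 = 0; x_4 = 18; x_5 = 6; x_6 = 0.
Since (x_5, x_6) = (x_2, x_3) = (6, 0) (two consecutive terms determine the rest), the sequence is eventually periodic: after a pre-period of length 2 it cycles with period 3.
For j ≥ 2, x_j depends only on (j - 2) mod 3. (46 - 2) mod 3 = 2, so x_{46} = x_4 = 18.

18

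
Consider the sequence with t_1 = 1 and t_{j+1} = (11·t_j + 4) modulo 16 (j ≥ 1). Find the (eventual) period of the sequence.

Listing terms: t_1 = 1,  t_2 = 15,  t_3 = 9,  t_4 = 7,  t_5 = 1.
Since t_5 = t_1 = 1, the sequence is periodic with period 4.

4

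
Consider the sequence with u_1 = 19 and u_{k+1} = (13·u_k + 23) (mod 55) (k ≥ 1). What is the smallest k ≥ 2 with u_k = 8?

11

Listing terms: u_1 = 19; u_2 = 50; u_3 = 13; u_4 = 27; u_5 = 44; u_6 = 45; u_7 = 3; u_8 = 7; u_9 = 4; u_{10} = 20; u_{11} = 8; u_{12} = 17; u_{13} = 24; u_{14} = 5; u_{15} = 33; u_{16} = 12; u_{17} = 14; u_{18} = 40; u_{19} = 48; u_{20} = 42; u_{21} = 19.
Since u_{21} = u_1 = 19, the sequence is periodic with period 20.
The value 8 first appears (with k ≥ 2) at u_{11}.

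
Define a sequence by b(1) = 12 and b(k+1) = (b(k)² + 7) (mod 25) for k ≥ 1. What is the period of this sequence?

8

Computing terms: b(1) = 12; b(2) = 1; b(3) = 8; b(4) = 21; b(5) = 23; b(6) = 11; b(7) = 3; b(8) = 16; b(9) = 13; b(10) = 1.
Since b(10) = b(2) = 1, the sequence is eventually periodic: after a pre-period of length 1 it cycles with period 8.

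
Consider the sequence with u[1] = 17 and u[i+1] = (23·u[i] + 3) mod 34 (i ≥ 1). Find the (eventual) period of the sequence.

u[1] = 17,  u[2] = 20,  u[3] = 21,  u[4] = 10,  u[5] = 29,  u[6] = 24,  u[7] = 11,  u[8] = 18,  u[9] = 9,  u[10] = 6,  u[11] = 5,  u[12] = 16,  u[13] = 31,  u[14] = 2,  u[15] = 15,  u[16] = 8,  u[17] = 17.
The sequence repeats with period 16.

16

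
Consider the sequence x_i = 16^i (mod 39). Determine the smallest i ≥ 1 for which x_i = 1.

3

Computing terms: x_0 = 1, x_1 = 16, x_2 = 22, x_3 = 1.
The sequence repeats with period 3.
The value 1 next appears (with i ≥ 1) at x_3.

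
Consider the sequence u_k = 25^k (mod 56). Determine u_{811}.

We have u_1 = 25, u_2 = 9, u_3 = 1, u_4 = 25.
The sequence repeats with period 3.
So u_{811} = u_{1 + ((811-1) mod 3)} = u_1 = 25.

25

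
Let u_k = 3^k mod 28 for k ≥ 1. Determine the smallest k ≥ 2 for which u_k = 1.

6

u_1 = 3,  u_2 = 9,  u_3 = 27,  u_4 = 25,  u_5 = 19,  u_6 = 1,  u_7 = 3.
The sequence repeats with period 6.
The value 1 first appears (with k ≥ 2) at u_6.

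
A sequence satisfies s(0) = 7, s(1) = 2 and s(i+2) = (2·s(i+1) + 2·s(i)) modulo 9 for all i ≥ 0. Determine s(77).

6

We have s(0) = 7, s(1) = 2, s(2) = 0, s(3) = 4, s(4) = 8, s(5) = 6, s(6) = 1, s(7) = 5, s(8) = 3, s(9) = 7, s(10) = 2.
Since (s(9), s(10)) = (s(0), s(1)) = (7, 2) (two consecutive terms determine the rest), the sequence is periodic with period 9.
(77 - 0) mod 9 = 5, so s(77) = s(5) = 6.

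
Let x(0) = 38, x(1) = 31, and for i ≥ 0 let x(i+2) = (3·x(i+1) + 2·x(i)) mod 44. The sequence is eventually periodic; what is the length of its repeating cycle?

Listing terms: x(0) = 38, x(1) = 31, x(2) = 37, x(3) = 41, x(4) = 21, x(5) = 13, x(6) = 37, x(7) = 5, x(8) = 1, x(9) = 13, x(10) = 41, x(11) = 17, x(12) = 1, x(13) = 37, x(14) = 25, x(15) = 17, x(16) = 13, x(17) = 29, x(18) = 25, x(19) = 1, x(20) = 9, x(21) = 29, x(22) = 17, x(23) = 21, x(24) = 9, x(25) = 25, x(26) = 5, x(27) = 21, x(28) = 29, x(29) = 41, x(30) = 5, x(31) = 9, x(32) = 37, x(33) = 41.
Since (x(32), x(33)) = (x(2), x(3)) = (37, 41) (two consecutive terms determine the rest), the sequence is eventually periodic: after a pre-period of length 2 it cycles with period 30.

30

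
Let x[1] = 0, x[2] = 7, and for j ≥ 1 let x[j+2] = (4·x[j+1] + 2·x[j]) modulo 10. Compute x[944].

6

x[1] = 0; x[2] = 7; x[3] = 8; x[4] = 6; x[5] = 0; x[6] = 2; x[7] = 8; x[8] = 6.
Since (x[7], x[8]) = (x[3], x[4]) = (8, 6) (two consecutive terms determine the rest), the sequence is eventually periodic: after a pre-period of length 2 it cycles with period 4.
For j ≥ 3, x[j] depends only on (j - 3) mod 4. (944 - 3) mod 4 = 1, so x[944] = x[4] = 6.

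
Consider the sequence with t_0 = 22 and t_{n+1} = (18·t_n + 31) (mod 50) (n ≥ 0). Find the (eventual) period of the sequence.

4

Listing terms: t_0 = 22,  t_1 = 27,  t_2 = 17,  t_3 = 37,  t_4 = 47,  t_5 = 27.
Since t_5 = t_1 = 27, the sequence is eventually periodic: after a pre-period of length 1 it cycles with period 4.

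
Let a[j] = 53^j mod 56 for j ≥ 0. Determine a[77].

37

Listing terms: a[0] = 1, a[1] = 53, a[2] = 9, a[3] = 29, a[4] = 25, a[5] = 37, a[6] = 1.
The sequence repeats with period 6.
(77 - 0) mod 6 = 5, so a[77] = a[5] = 37.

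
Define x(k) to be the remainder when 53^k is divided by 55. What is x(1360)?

We have x(0) = 1,  x(1) = 53,  x(2) = 4,  x(3) = 47,  x(4) = 16,  x(5) = 23,  x(6) = 9,  x(7) = 37,  x(8) = 36,  x(9) = 38,  x(10) = 34,  x(11) = 42,  x(12) = 26,  x(13) = 3,  x(14) = 49,  x(15) = 12,  x(16) = 31,  x(17) = 48,  x(18) = 14,  x(19) = 27,  x(20) = 1.
Since x(20) = x(0) = 1, the sequence is periodic with period 20.
So x(1360) = x(0 + ((1360-0) mod 20)) = x(0) = 1.

1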